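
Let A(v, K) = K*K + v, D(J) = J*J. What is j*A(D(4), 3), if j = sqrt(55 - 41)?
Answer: 25*sqrt(14) ≈ 93.541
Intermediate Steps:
D(J) = J**2
A(v, K) = v + K**2 (A(v, K) = K**2 + v = v + K**2)
j = sqrt(14) ≈ 3.7417
j*A(D(4), 3) = sqrt(14)*(4**2 + 3**2) = sqrt(14)*(16 + 9) = sqrt(14)*25 = 25*sqrt(14)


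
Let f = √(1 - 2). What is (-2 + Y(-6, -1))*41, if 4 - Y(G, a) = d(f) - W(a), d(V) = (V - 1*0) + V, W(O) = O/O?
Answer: 123 - 82*I ≈ 123.0 - 82.0*I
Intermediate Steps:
f = I (f = √(-1) = I ≈ 1.0*I)
W(O) = 1
d(V) = 2*V (d(V) = (V + 0) + V = V + V = 2*V)
Y(G, a) = 5 - 2*I (Y(G, a) = 4 - (2*I - 1*1) = 4 - (2*I - 1) = 4 - (-1 + 2*I) = 4 + (1 - 2*I) = 5 - 2*I)
(-2 + Y(-6, -1))*41 = (-2 + (5 - 2*I))*41 = (3 - 2*I)*41 = 123 - 82*I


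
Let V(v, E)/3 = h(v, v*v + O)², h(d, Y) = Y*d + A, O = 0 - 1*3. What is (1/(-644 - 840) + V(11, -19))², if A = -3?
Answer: 55742877657961859401/2202256 ≈ 2.5312e+13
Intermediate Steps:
O = -3 (O = 0 - 3 = -3)
h(d, Y) = -3 + Y*d (h(d, Y) = Y*d - 3 = -3 + Y*d)
V(v, E) = 3*(-3 + v*(-3 + v²))² (V(v, E) = 3*(-3 + (v*v - 3)*v)² = 3*(-3 + (v² - 3)*v)² = 3*(-3 + (-3 + v²)*v)² = 3*(-3 + v*(-3 + v²))²)
(1/(-644 - 840) + V(11, -19))² = (1/(-644 - 840) + 3*(-3 + 11*(-3 + 11²))²)² = (1/(-1484) + 3*(-3 + 11*(-3 + 121))²)² = (-1/1484 + 3*(-3 + 11*118)²)² = (-1/1484 + 3*(-3 + 1298)²)² = (-1/1484 + 3*1295²)² = (-1/1484 + 3*1677025)² = (-1/1484 + 5031075)² = (7466115299/1484)² = 55742877657961859401/2202256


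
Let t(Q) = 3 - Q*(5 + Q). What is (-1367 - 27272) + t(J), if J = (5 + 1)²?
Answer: -30112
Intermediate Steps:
J = 36 (J = 6² = 36)
t(Q) = 3 - Q*(5 + Q)
(-1367 - 27272) + t(J) = (-1367 - 27272) + (3 - 1*36² - 5*36) = -28639 + (3 - 1*1296 - 180) = -28639 + (3 - 1296 - 180) = -28639 - 1473 = -30112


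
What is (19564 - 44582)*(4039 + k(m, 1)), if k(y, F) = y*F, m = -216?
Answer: -95643814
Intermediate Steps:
k(y, F) = F*y
(19564 - 44582)*(4039 + k(m, 1)) = (19564 - 44582)*(4039 + 1*(-216)) = -25018*(4039 - 216) = -25018*3823 = -95643814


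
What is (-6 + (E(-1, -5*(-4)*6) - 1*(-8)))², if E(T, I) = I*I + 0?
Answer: 207417604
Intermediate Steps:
E(T, I) = I² (E(T, I) = I² + 0 = I²)
(-6 + (E(-1, -5*(-4)*6) - 1*(-8)))² = (-6 + ((-5*(-4)*6)² - 1*(-8)))² = (-6 + ((20*6)² + 8))² = (-6 + (120² + 8))² = (-6 + (14400 + 8))² = (-6 + 14408)² = 14402² = 207417604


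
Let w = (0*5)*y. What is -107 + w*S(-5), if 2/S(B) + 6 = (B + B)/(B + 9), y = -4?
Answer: -107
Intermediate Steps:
S(B) = 2/(-6 + 2*B/(9 + B)) (S(B) = 2/(-6 + (B + B)/(B + 9)) = 2/(-6 + (2*B)/(9 + B)) = 2/(-6 + 2*B/(9 + B)))
w = 0 (w = (0*5)*(-4) = 0*(-4) = 0)
-107 + w*S(-5) = -107 + 0*((-9 - 1*(-5))/(27 + 2*(-5))) = -107 + 0*((-9 + 5)/(27 - 10)) = -107 + 0*(-4/17) = -107 + 0 = -107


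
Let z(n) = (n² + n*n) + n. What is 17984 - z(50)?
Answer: 12934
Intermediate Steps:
z(n) = n + 2*n² (z(n) = (n² + n²) + n = 2*n² + n = n + 2*n²)
17984 - z(50) = 17984 - 50*(1 + 2*50) = 17984 - 50*(1 + 100) = 17984 - 50*101 = 17984 - 1*5050 = 17984 - 5050 = 12934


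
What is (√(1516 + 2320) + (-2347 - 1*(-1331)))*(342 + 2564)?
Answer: -2952496 + 5812*√959 ≈ -2.7725e+6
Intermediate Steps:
(√(1516 + 2320) + (-2347 - 1*(-1331)))*(342 + 2564) = (√3836 + (-2347 + 1331))*2906 = (2*√959 - 1016)*2906 = (-1016 + 2*√959)*2906 = -2952496 + 5812*√959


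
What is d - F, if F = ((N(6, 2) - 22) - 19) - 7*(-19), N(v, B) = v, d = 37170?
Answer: 37072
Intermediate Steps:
F = 98 (F = ((6 - 22) - 19) - 7*(-19) = (-16 - 19) + 133 = -35 + 133 = 98)
d - F = 37170 - 1*98 = 37170 - 98 = 37072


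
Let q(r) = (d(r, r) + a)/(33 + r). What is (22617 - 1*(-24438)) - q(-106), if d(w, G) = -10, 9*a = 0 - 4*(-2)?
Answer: 30915053/657 ≈ 47055.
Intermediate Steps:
a = 8/9 (a = (0 - 4*(-2))/9 = (0 + 8)/9 = (1/9)*8 = 8/9 ≈ 0.88889)
q(r) = -82/(9*(33 + r)) (q(r) = (-10 + 8/9)/(33 + r) = -82/(9*(33 + r)))
(22617 - 1*(-24438)) - q(-106) = (22617 - 1*(-24438)) - (-82)/(297 + 9*(-106)) = (22617 + 24438) - (-82)/(297 - 954) = 47055 - (-82)/(-657) = 47055 - (-82)*(-1)/657 = 47055 - 1*82/657 = 47055 - 82/657 = 30915053/657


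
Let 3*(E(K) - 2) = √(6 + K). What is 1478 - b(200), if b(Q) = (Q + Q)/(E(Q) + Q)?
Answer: 54174314/36703 + 120*√206/36703 ≈ 1476.1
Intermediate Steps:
E(K) = 2 + √(6 + K)/3
b(Q) = 2*Q/(2 + Q + √(6 + Q)/3) (b(Q) = (Q + Q)/((2 + √(6 + Q)/3) + Q) = (2*Q)/(2 + Q + √(6 + Q)/3) = 2*Q/(2 + Q + √(6 + Q)/3))
1478 - b(200) = 1478 - 6*200/(6 + √(6 + 200) + 3*200) = 1478 - 6*200/(6 + √206 + 600) = 1478 - 6*200/(606 + √206) = 1478 - 1200/(606 + √206)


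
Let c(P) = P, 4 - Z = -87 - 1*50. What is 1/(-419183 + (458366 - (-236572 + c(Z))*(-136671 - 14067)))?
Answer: -1/35639096895 ≈ -2.8059e-11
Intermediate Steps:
Z = 141 (Z = 4 - (-87 - 1*50) = 4 - (-87 - 50) = 4 - 1*(-137) = 4 + 137 = 141)
1/(-419183 + (458366 - (-236572 + c(Z))*(-136671 - 14067))) = 1/(-419183 + (458366 - (-236572 + 141)*(-136671 - 14067))) = 1/(-419183 + (458366 - (-236431)*(-150738))) = 1/(-419183 + (458366 - 1*35639136078)) = 1/(-419183 + (458366 - 35639136078)) = 1/(-419183 - 35638677712) = 1/(-35639096895) = -1/35639096895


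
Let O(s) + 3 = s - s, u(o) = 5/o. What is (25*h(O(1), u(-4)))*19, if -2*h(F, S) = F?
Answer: 1425/2 ≈ 712.50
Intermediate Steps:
O(s) = -3 (O(s) = -3 + (s - s) = -3 + 0 = -3)
h(F, S) = -F/2
(25*h(O(1), u(-4)))*19 = (25*(-½*(-3)))*19 = (25*(3/2))*19 = (75/2)*19 = 1425/2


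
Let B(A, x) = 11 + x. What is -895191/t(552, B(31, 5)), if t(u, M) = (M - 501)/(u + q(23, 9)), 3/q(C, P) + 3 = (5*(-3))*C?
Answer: 57319974921/56260 ≈ 1.0188e+6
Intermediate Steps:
q(C, P) = 3/(-3 - 15*C) (q(C, P) = 3/(-3 + (5*(-3))*C) = 3/(-3 - 15*C))
t(u, M) = (-501 + M)/(-1/116 + u) (t(u, M) = (M - 501)/(u - 1/(1 + 5*23)) = (-501 + M)/(u - 1/(1 + 115)) = (-501 + M)/(u - 1/116) = (-501 + M)/(-1/116 + u))
-895191/t(552, B(31, 5)) = -895191*(-1 + 116*552)/(116*(-501 + (11 + 5))) = -895191*(-1 + 64032)/(116*(-501 + 16)) = -895191/(116*(-485)/64031) = -895191/(116*(1/64031)*(-485)) = -895191/(-56260/64031) = -895191*(-64031/56260) = 57319974921/56260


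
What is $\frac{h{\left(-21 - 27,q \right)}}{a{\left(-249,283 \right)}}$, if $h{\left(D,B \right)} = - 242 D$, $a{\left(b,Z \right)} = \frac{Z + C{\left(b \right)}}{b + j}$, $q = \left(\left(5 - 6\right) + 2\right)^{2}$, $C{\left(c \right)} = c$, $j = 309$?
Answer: $\frac{348480}{17} \approx 20499.0$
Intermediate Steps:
$q = 1$ ($q = \left(\left(5 - 6\right) + 2\right)^{2} = \left(-1 + 2\right)^{2} = 1^{2} = 1$)
$a{\left(b,Z \right)} = \frac{Z + b}{309 + b}$ ($a{\left(b,Z \right)} = \frac{Z + b}{b + 309} = \frac{Z + b}{309 + b}$)
$\frac{h{\left(-21 - 27,q \right)}}{a{\left(-249,283 \right)}} = \frac{\left(-242\right) \left(-21 - 27\right)}{\frac{1}{309 - 249} \left(283 - 249\right)} = \frac{\left(-242\right) \left(-48\right)}{\frac{1}{60} \cdot 34} = \frac{11616}{\frac{1}{60} \cdot 34} = \frac{11616}{\frac{17}{30}} = 11616 \cdot \frac{30}{17} = \frac{348480}{17}$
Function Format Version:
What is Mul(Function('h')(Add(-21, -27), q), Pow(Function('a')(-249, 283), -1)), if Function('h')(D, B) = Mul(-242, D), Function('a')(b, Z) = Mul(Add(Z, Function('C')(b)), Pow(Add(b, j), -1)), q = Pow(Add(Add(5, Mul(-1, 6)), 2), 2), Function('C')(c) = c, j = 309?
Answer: Rational(348480, 17) ≈ 20499.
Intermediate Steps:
q = 1 (q = Pow(Add(Add(5, -6), 2), 2) = Pow(Add(-1, 2), 2) = Pow(1, 2) = 1)
Function('a')(b, Z) = Mul(Pow(Add(309, b), -1), Add(Z, b)) (Function('a')(b, Z) = Mul(Add(Z, b), Pow(Add(b, 309), -1)) = Mul(Add(Z, b), Pow(Add(309, b), -1)) = Mul(Pow(Add(309, b), -1), Add(Z, b)))
Mul(Function('h')(Add(-21, -27), q), Pow(Function('a')(-249, 283), -1)) = Mul(Mul(-242, Add(-21, -27)), Pow(Mul(Pow(Add(309, -249), -1), Add(283, -249)), -1)) = Mul(Mul(-242, -48), Pow(Mul(Pow(60, -1), 34), -1)) = Mul(11616, Pow(Mul(Rational(1, 60), 34), -1)) = Mul(11616, Pow(Rational(17, 30), -1)) = Mul(11616, Rational(30, 17)) = Rational(348480, 17)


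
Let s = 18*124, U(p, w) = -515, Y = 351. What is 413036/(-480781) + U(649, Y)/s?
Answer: -1169498567/1073103192 ≈ -1.0898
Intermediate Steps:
s = 2232
413036/(-480781) + U(649, Y)/s = 413036/(-480781) - 515/2232 = 413036*(-1/480781) - 515*1/2232 = -413036/480781 - 515/2232 = -1169498567/1073103192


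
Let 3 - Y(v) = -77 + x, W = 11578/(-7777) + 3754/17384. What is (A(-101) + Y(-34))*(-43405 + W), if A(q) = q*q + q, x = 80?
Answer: -10479155402025/23903 ≈ -4.3840e+8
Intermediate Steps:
W = -12291221/9656812 (W = 11578*(-1/7777) + 3754*(1/17384) = -1654/1111 + 1877/8692 = -12291221/9656812 ≈ -1.2728)
A(q) = q + q**2 (A(q) = q**2 + q = q + q**2)
Y(v) = 0 (Y(v) = 3 - (-77 + 80) = 3 - 1*3 = 3 - 3 = 0)
(A(-101) + Y(-34))*(-43405 + W) = (-101*(1 - 101) + 0)*(-43405 - 12291221/9656812) = (-101*(-100) + 0)*(-419166216081/9656812) = (10100 + 0)*(-419166216081/9656812) = 10100*(-419166216081/9656812) = -10479155402025/23903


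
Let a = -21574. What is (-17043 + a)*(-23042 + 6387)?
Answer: 643166135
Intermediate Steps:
(-17043 + a)*(-23042 + 6387) = (-17043 - 21574)*(-23042 + 6387) = -38617*(-16655) = 643166135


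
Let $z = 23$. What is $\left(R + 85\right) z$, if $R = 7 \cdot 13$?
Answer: $4048$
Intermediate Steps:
$R = 91$
$\left(R + 85\right) z = \left(91 + 85\right) 23 = 176 \cdot 23 = 4048$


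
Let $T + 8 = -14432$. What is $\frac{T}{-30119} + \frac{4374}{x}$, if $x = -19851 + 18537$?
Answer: $- \frac{6264797}{2198687} \approx -2.8493$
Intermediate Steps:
$x = -1314$
$T = -14440$ ($T = -8 - 14432 = -14440$)
$\frac{T}{-30119} + \frac{4374}{x} = - \frac{14440}{-30119} + \frac{4374}{-1314} = \left(-14440\right) \left(- \frac{1}{30119}\right) + 4374 \left(- \frac{1}{1314}\right) = \frac{14440}{30119} - \frac{243}{73} = - \frac{6264797}{2198687}$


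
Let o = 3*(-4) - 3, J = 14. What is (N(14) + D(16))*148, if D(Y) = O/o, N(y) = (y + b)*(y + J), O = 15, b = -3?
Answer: 45436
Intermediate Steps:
o = -15 (o = -12 - 3 = -15)
N(y) = (-3 + y)*(14 + y) (N(y) = (y - 3)*(y + 14) = (-3 + y)*(14 + y))
D(Y) = -1 (D(Y) = 15/(-15) = 15*(-1/15) = -1)
(N(14) + D(16))*148 = ((-42 + 14² + 11*14) - 1)*148 = ((-42 + 196 + 154) - 1)*148 = (308 - 1)*148 = 307*148 = 45436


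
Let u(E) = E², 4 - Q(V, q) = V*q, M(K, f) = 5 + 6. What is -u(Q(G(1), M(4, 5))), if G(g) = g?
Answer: -49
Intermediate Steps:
M(K, f) = 11
Q(V, q) = 4 - V*q
-u(Q(G(1), M(4, 5))) = -(4 - 1*1*11)² = -(4 - 11)² = -1*(-7)² = -1*49 = -49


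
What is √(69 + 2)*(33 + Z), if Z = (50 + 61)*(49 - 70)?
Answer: -2298*√71 ≈ -19363.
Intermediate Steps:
Z = -2331 (Z = 111*(-21) = -2331)
√(69 + 2)*(33 + Z) = √(69 + 2)*(33 - 2331) = √71*(-2298) = -2298*√71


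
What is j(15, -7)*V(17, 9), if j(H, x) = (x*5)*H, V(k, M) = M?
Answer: -4725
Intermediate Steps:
j(H, x) = 5*H*x (j(H, x) = (5*x)*H = 5*H*x)
j(15, -7)*V(17, 9) = (5*15*(-7))*9 = -525*9 = -4725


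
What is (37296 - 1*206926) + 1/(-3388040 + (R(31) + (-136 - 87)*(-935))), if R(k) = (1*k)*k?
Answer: -539181507621/3178574 ≈ -1.6963e+5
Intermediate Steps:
R(k) = k² (R(k) = k*k = k²)
(37296 - 1*206926) + 1/(-3388040 + (R(31) + (-136 - 87)*(-935))) = (37296 - 1*206926) + 1/(-3388040 + (31² + (-136 - 87)*(-935))) = (37296 - 206926) + 1/(-3388040 + (961 - 223*(-935))) = -169630 + 1/(-3388040 + (961 + 208505)) = -169630 + 1/(-3388040 + 209466) = -169630 + 1/(-3178574) = -169630 - 1/3178574 = -539181507621/3178574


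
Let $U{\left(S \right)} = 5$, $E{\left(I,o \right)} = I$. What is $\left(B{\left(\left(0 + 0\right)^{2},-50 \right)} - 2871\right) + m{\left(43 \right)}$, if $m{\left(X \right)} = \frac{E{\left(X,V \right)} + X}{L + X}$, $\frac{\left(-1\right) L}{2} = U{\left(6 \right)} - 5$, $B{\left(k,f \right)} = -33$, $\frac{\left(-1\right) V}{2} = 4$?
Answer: $-2902$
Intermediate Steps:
$V = -8$ ($V = \left(-2\right) 4 = -8$)
$L = 0$ ($L = - 2 \left(5 - 5\right) = \left(-2\right) 0 = 0$)
$m{\left(X \right)} = 2$ ($m{\left(X \right)} = \frac{X + X}{0 + X} = \frac{2 X}{X} = 2$)
$\left(B{\left(\left(0 + 0\right)^{2},-50 \right)} - 2871\right) + m{\left(43 \right)} = \left(-33 - 2871\right) + 2 = -2904 + 2 = -2902$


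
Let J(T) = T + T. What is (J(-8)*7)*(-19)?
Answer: 2128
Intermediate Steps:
J(T) = 2*T
(J(-8)*7)*(-19) = ((2*(-8))*7)*(-19) = -16*7*(-19) = -112*(-19) = 2128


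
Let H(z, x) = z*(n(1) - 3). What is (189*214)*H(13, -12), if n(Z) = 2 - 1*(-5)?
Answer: 2103192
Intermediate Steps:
n(Z) = 7 (n(Z) = 2 + 5 = 7)
H(z, x) = 4*z (H(z, x) = z*(7 - 3) = z*4 = 4*z)
(189*214)*H(13, -12) = (189*214)*(4*13) = 40446*52 = 2103192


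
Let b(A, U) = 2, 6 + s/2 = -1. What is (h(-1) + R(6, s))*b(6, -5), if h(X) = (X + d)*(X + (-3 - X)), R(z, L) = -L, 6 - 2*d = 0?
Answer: 16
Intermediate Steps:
s = -14 (s = -12 + 2*(-1) = -12 - 2 = -14)
d = 3 (d = 3 - 1/2*0 = 3 + 0 = 3)
h(X) = -9 - 3*X (h(X) = (X + 3)*(X + (-3 - X)) = (3 + X)*(-3) = -9 - 3*X)
(h(-1) + R(6, s))*b(6, -5) = ((-9 - 3*(-1)) - 1*(-14))*2 = ((-9 + 3) + 14)*2 = (-6 + 14)*2 = 8*2 = 16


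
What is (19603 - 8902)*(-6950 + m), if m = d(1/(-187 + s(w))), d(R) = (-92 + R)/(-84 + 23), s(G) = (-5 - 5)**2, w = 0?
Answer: -4535704335/61 ≈ -7.4356e+7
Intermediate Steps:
s(G) = 100 (s(G) = (-10)**2 = 100)
d(R) = 92/61 - R/61 (d(R) = (-92 + R)/(-61) = (-92 + R)*(-1/61) = 92/61 - R/61)
m = 8005/5307 (m = 92/61 - 1/(61*(-187 + 100)) = 92/61 - 1/61/(-87) = 92/61 - 1/61*(-1/87) = 92/61 + 1/5307 = 8005/5307 ≈ 1.5084)
(19603 - 8902)*(-6950 + m) = (19603 - 8902)*(-6950 + 8005/5307) = 10701*(-36875645/5307) = -4535704335/61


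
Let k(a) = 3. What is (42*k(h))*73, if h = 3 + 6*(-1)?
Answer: 9198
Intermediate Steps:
h = -3 (h = 3 - 6 = -3)
(42*k(h))*73 = (42*3)*73 = 126*73 = 9198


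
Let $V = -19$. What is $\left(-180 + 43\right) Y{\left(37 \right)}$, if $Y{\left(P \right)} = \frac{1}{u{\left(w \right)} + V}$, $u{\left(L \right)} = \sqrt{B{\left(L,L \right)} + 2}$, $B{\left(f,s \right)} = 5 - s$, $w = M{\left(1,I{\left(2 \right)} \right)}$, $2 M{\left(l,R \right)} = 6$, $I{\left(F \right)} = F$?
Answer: $\frac{137}{17} \approx 8.0588$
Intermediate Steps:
$M{\left(l,R \right)} = 3$ ($M{\left(l,R \right)} = \frac{1}{2} \cdot 6 = 3$)
$w = 3$
$u{\left(L \right)} = \sqrt{7 - L}$ ($u{\left(L \right)} = \sqrt{\left(5 - L\right) + 2} = \sqrt{7 - L}$)
$Y{\left(P \right)} = - \frac{1}{17}$ ($Y{\left(P \right)} = \frac{1}{\sqrt{7 - 3} - 19} = \frac{1}{\sqrt{4} - 19} = \frac{1}{2 - 19} = \frac{1}{-17} = - \frac{1}{17}$)
$\left(-180 + 43\right) Y{\left(37 \right)} = \left(-180 + 43\right) \left(- \frac{1}{17}\right) = \left(-137\right) \left(- \frac{1}{17}\right) = \frac{137}{17}$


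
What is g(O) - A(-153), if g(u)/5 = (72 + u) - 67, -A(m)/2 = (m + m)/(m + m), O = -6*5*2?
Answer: -273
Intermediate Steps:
O = -60 (O = -30*2 = -60)
A(m) = -2 (A(m) = -2*(m + m)/(m + m) = -2*2*m/(2*m) = -2*2*m*1/(2*m) = -2*1 = -2)
g(u) = 25 + 5*u (g(u) = 5*((72 + u) - 67) = 5*(5 + u) = 25 + 5*u)
g(O) - A(-153) = (25 + 5*(-60)) - 1*(-2) = (25 - 300) + 2 = -275 + 2 = -273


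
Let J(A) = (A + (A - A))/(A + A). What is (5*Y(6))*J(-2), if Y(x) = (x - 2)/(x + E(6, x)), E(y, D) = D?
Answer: 5/6 ≈ 0.83333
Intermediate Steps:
Y(x) = (-2 + x)/(2*x) (Y(x) = (x - 2)/(x + x) = (-2 + x)/((2*x)) = (-2 + x)*(1/(2*x)) = (-2 + x)/(2*x))
J(A) = 1/2 (J(A) = (A + 0)/((2*A)) = A*(1/(2*A)) = 1/2)
(5*Y(6))*J(-2) = (5*((1/2)*(-2 + 6)/6))*(1/2) = (5*((1/2)*(1/6)*4))*(1/2) = (5*(1/3))*(1/2) = (5/3)*(1/2) = 5/6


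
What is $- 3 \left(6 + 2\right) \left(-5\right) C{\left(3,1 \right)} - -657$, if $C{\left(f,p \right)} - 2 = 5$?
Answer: $1497$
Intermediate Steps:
$C{\left(f,p \right)} = 7$ ($C{\left(f,p \right)} = 2 + 5 = 7$)
$- 3 \left(6 + 2\right) \left(-5\right) C{\left(3,1 \right)} - -657 = - 3 \left(6 + 2\right) \left(-5\right) 7 - -657 = - 3 \cdot 8 \left(-5\right) 7 + 657 = \left(-3\right) \left(-40\right) 7 + 657 = 120 \cdot 7 + 657 = 840 + 657 = 1497$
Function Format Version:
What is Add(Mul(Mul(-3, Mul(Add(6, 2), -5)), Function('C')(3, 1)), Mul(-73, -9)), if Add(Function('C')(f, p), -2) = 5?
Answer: 1497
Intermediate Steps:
Function('C')(f, p) = 7 (Function('C')(f, p) = Add(2, 5) = 7)
Add(Mul(Mul(-3, Mul(Add(6, 2), -5)), Function('C')(3, 1)), Mul(-73, -9)) = Add(Mul(Mul(-3, Mul(Add(6, 2), -5)), 7), Mul(-73, -9)) = Add(Mul(Mul(-3, Mul(8, -5)), 7), 657) = Add(Mul(Mul(-3, -40), 7), 657) = Add(Mul(120, 7), 657) = Add(840, 657) = 1497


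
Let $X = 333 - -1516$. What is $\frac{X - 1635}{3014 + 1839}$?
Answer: $\frac{214}{4853} \approx 0.044096$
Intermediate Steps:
$X = 1849$ ($X = 333 + 1516 = 1849$)
$\frac{X - 1635}{3014 + 1839} = \frac{1849 - 1635}{3014 + 1839} = \frac{214}{4853}$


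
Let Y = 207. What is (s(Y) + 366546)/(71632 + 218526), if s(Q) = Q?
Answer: 366753/290158 ≈ 1.2640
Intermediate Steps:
(s(Y) + 366546)/(71632 + 218526) = (207 + 366546)/(71632 + 218526) = 366753/290158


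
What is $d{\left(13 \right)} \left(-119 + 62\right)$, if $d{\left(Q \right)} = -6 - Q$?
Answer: $1083$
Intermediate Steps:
$d{\left(13 \right)} \left(-119 + 62\right) = \left(-6 - 13\right) \left(-119 + 62\right) = \left(-6 - 13\right) \left(-57\right) = \left(-19\right) \left(-57\right) = 1083$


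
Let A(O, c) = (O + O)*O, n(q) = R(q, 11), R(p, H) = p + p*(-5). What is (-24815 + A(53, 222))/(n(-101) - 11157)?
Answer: 19197/10753 ≈ 1.7853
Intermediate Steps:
R(p, H) = -4*p (R(p, H) = p - 5*p = -4*p)
n(q) = -4*q
A(O, c) = 2*O² (A(O, c) = (2*O)*O = 2*O²)
(-24815 + A(53, 222))/(n(-101) - 11157) = (-24815 + 2*53²)/(-4*(-101) - 11157) = (-24815 + 2*2809)/(404 - 11157) = (-24815 + 5618)/(-10753) = -19197*(-1/10753) = 19197/10753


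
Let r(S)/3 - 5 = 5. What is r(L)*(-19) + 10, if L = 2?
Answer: -560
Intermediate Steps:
r(S) = 30 (r(S) = 15 + 3*5 = 15 + 15 = 30)
r(L)*(-19) + 10 = 30*(-19) + 10 = -570 + 10 = -560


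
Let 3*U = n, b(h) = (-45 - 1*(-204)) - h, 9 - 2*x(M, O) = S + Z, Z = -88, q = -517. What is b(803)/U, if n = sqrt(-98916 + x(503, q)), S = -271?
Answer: 966*I*sqrt(24683)/24683 ≈ 6.1486*I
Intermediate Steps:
x(M, O) = 184 (x(M, O) = 9/2 - (-271 - 88)/2 = 9/2 - 1/2*(-359) = 9/2 + 359/2 = 184)
b(h) = 159 - h (b(h) = (-45 + 204) - h = 159 - h)
n = 2*I*sqrt(24683) (n = sqrt(-98916 + 184) = sqrt(-98732) = 2*I*sqrt(24683) ≈ 314.22*I)
U = 2*I*sqrt(24683)/3 (U = (2*I*sqrt(24683))/3 = 2*I*sqrt(24683)/3 ≈ 104.74*I)
b(803)/U = (159 - 1*803)/((2*I*sqrt(24683)/3)) = (159 - 803)*(-3*I*sqrt(24683)/49366) = -(-966)*I*sqrt(24683)/24683 = 966*I*sqrt(24683)/24683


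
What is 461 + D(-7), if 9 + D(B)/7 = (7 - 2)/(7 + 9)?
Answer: 6403/16 ≈ 400.19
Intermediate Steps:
D(B) = -973/16 (D(B) = -63 + 7*((7 - 2)/(7 + 9)) = -63 + 7*(5/16) = -63 + 35/16 = -973/16)
461 + D(-7) = 461 - 973/16 = 6403/16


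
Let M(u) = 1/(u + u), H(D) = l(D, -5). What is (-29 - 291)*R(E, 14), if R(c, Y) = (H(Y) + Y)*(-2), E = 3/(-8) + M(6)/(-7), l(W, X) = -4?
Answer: 6400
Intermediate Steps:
H(D) = -4
M(u) = 1/(2*u)
E = -65/168 (E = 3/(-8) + ((½)/6)/(-7) = 3*(-⅛) + ((½)*(⅙))*(-⅐) = -3/8 + (1/12)*(-⅐) = -3/8 - 1/84 = -65/168 ≈ -0.38690)
R(c, Y) = 8 - 2*Y (R(c, Y) = (-4 + Y)*(-2) = 8 - 2*Y)
(-29 - 291)*R(E, 14) = (-29 - 291)*(8 - 2*14) = -320*(8 - 28) = -320*(-20) = 6400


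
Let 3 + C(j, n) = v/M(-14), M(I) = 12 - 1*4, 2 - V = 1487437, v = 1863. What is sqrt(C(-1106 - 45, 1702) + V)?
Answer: 7*I*sqrt(485618)/4 ≈ 1219.5*I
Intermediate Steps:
V = -1487435 (V = 2 - 1*1487437 = 2 - 1487437 = -1487435)
M(I) = 8 (M(I) = 12 - 4 = 8)
C(j, n) = 1839/8 (C(j, n) = -3 + 1863/8 = 1839/8)
sqrt(C(-1106 - 45, 1702) + V) = sqrt(1839/8 - 1487435) = sqrt(-11897641/8) = 7*I*sqrt(485618)/4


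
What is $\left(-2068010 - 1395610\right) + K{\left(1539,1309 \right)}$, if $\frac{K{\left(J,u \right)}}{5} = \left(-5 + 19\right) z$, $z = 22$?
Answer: $-3462080$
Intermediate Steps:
$K{\left(J,u \right)} = 1540$ ($K{\left(J,u \right)} = 5 \left(-5 + 19\right) 22 = 5 \cdot 14 \cdot 22 = 5 \cdot 308 = 1540$)
$\left(-2068010 - 1395610\right) + K{\left(1539,1309 \right)} = \left(-2068010 - 1395610\right) + 1540 = -3463620 + 1540 = -3462080$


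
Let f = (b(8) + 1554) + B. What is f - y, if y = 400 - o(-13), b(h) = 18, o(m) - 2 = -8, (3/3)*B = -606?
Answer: 560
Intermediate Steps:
B = -606
o(m) = -6 (o(m) = 2 - 8 = -6)
y = 406 (y = 400 - 1*(-6) = 400 + 6 = 406)
f = 966 (f = (18 + 1554) - 606 = 1572 - 606 = 966)
f - y = 966 - 1*406 = 966 - 406 = 560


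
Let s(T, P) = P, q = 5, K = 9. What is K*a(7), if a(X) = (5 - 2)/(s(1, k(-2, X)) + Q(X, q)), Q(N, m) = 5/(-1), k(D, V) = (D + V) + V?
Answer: 27/7 ≈ 3.8571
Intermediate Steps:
k(D, V) = D + 2*V
Q(N, m) = -5 (Q(N, m) = 5*(-1) = -5)
a(X) = 3/(-7 + 2*X) (a(X) = (5 - 2)/((-2 + 2*X) - 5) = 3/(-7 + 2*X))
K*a(7) = 9*(3/(-7 + 2*7)) = 9*(3/(-7 + 14)) = 9*(3/7) = 27/7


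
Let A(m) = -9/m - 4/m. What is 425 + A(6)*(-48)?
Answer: 529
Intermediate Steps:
A(m) = -13/m
425 + A(6)*(-48) = 425 - 13/6*(-48) = 425 + 104 = 529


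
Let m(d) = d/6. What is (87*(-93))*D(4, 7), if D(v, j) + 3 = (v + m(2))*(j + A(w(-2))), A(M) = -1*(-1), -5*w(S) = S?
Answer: -256215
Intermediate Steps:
w(S) = -S/5
m(d) = d/6 (m(d) = d*(1/6) = d/6)
A(M) = 1
D(v, j) = -3 + (1 + j)*(1/3 + v) (D(v, j) = -3 + (v + (1/6)*2)*(j + 1) = -3 + (v + 1/3)*(1 + j) = -3 + (1/3 + v)*(1 + j) = -3 + (1 + j)*(1/3 + v))
(87*(-93))*D(4, 7) = (87*(-93))*(-8/3 + 4 + (1/3)*7 + 7*4) = -8091*(-8/3 + 4 + 7/3 + 28) = -8091*95/3 = -256215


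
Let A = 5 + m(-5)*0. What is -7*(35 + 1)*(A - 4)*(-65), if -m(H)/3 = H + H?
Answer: 16380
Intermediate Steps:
m(H) = -6*H (m(H) = -3*(H + H) = -6*H)
A = 5 (A = 5 - 6*(-5)*0 = 5 + 30*0 = 5 + 0 = 5)
-7*(35 + 1)*(A - 4)*(-65) = -7*(35 + 1)*(5 - 4)*(-65) = -252*(-65) = 16380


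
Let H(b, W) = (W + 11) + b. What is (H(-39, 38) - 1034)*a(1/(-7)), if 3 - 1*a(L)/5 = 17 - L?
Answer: 506880/7 ≈ 72411.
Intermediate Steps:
a(L) = -70 + 5*L (a(L) = 15 - 5*(17 - L) = 15 + (-85 + 5*L) = -70 + 5*L)
H(b, W) = 11 + W + b (H(b, W) = (11 + W) + b = 11 + W + b)
(H(-39, 38) - 1034)*a(1/(-7)) = ((11 + 38 - 39) - 1034)*(-70 + 5/(-7)) = (10 - 1034)*(-70 + 5*(-⅐)) = -1024*(-70 - 5/7) = -1024*(-495/7) = 506880/7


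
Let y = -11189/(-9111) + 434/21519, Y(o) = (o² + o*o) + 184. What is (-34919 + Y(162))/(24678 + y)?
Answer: 1160215412859/1612867920389 ≈ 0.71935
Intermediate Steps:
Y(o) = 184 + 2*o² (Y(o) = (o² + o²) + 184 = 2*o² + 184 = 184 + 2*o²)
y = 81576755/65353203 (y = -11189*(-1/9111) + 434*(1/21519) = 11189/9111 + 434/21519 = 81576755/65353203 ≈ 1.2482)
(-34919 + Y(162))/(24678 + y) = (-34919 + (184 + 2*162²))/(24678 + 81576755/65353203) = (-34919 + (184 + 2*26244))/(1612867920389/65353203) = (-34919 + (184 + 52488))*(65353203/1612867920389) = (-34919 + 52672)*(65353203/1612867920389) = 17753*(65353203/1612867920389) = 1160215412859/1612867920389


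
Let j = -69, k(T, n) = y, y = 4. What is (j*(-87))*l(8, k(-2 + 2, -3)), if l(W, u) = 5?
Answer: 30015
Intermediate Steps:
k(T, n) = 4
(j*(-87))*l(8, k(-2 + 2, -3)) = -69*(-87)*5 = 6003*5 = 30015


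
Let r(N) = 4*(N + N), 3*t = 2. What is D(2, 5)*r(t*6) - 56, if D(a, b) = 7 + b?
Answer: 328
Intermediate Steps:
t = 2/3 (t = (1/3)*2 = 2/3 ≈ 0.66667)
r(N) = 8*N (r(N) = 4*(2*N) = 8*N)
D(2, 5)*r(t*6) - 56 = (7 + 5)*(8*((2/3)*6)) - 56 = 12*(8*4) - 56 = 12*32 - 56 = 384 - 56 = 328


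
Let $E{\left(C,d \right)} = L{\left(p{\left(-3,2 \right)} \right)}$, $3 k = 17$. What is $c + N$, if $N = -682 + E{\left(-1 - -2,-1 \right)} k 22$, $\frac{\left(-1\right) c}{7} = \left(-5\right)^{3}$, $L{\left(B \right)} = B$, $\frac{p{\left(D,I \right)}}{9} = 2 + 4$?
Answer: $6925$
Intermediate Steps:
$p{\left(D,I \right)} = 54$ ($p{\left(D,I \right)} = 9 \left(2 + 4\right) = 9 \cdot 6 = 54$)
$k = \frac{17}{3}$ ($k = \frac{1}{3} \cdot 17 = \frac{17}{3} \approx 5.6667$)
$E{\left(C,d \right)} = 54$
$c = 875$ ($c = - 7 \left(-5\right)^{3} = \left(-7\right) \left(-125\right) = 875$)
$N = 6050$ ($N = -682 + 54 \cdot \frac{17}{3} \cdot 22 = -682 + 306 \cdot 22 = -682 + 6732 = 6050$)
$c + N = 875 + 6050 = 6925$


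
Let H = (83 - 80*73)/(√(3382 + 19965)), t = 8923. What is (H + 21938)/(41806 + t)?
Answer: 3134/7247 - 5757*√23347/1184369963 ≈ 0.43171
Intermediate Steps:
H = -5757*√23347/23347 (H = (83 - 5840)/(√23347) = -5757*√23347/23347 ≈ -37.677)
(H + 21938)/(41806 + t) = (-5757*√23347/23347 + 21938)/(41806 + 8923) = (21938 - 5757*√23347/23347)/50729 = (21938 - 5757*√23347/23347)*(1/50729) = 3134/7247 - 5757*√23347/1184369963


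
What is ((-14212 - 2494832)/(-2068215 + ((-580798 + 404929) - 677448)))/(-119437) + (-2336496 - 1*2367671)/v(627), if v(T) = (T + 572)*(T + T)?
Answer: -136789265293643821/43720488665166522 ≈ -3.1287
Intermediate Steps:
v(T) = 2*T*(572 + T) (v(T) = (572 + T)*(2*T) = 2*T*(572 + T))
((-14212 - 2494832)/(-2068215 + ((-580798 + 404929) - 677448)))/(-119437) + (-2336496 - 1*2367671)/v(627) = ((-14212 - 2494832)/(-2068215 + ((-580798 + 404929) - 677448)))/(-119437) + (-2336496 - 1*2367671)/((2*627*(572 + 627))) = -2509044/(-2068215 + (-175869 - 677448))*(-1/119437) + (-2336496 - 2367671)/((2*627*1199)) = -2509044/(-2068215 - 853317)*(-1/119437) - 4704167/1503546 = -2509044/(-2921532)*(-1/119437) - 4704167*1/1503546 = -2509044*(-1/2921532)*(-1/119437) - 4704167/1503546 = (209087/243461)*(-1/119437) - 4704167/1503546 = -209087/29078251457 - 4704167/1503546 = -136789265293643821/43720488665166522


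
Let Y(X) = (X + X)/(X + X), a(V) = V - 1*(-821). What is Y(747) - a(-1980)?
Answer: 1160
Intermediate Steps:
a(V) = 821 + V (a(V) = V + 821 = 821 + V)
Y(X) = 1 (Y(X) = (2*X)/((2*X)) = (2*X)*(1/(2*X)) = 1)
Y(747) - a(-1980) = 1 - (821 - 1980) = 1 - 1*(-1159) = 1 + 1159 = 1160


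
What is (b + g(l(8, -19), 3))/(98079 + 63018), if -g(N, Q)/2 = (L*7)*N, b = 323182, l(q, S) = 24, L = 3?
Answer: 322174/161097 ≈ 1.9999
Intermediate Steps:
g(N, Q) = -42*N (g(N, Q) = -2*3*7*N = -42*N)
(b + g(l(8, -19), 3))/(98079 + 63018) = (323182 - 42*24)/(98079 + 63018) = (323182 - 1008)/161097 = 322174*(1/161097) = 322174/161097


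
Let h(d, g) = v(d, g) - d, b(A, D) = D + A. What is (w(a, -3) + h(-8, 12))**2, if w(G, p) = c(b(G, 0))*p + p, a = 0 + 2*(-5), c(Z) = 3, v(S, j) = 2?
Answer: 4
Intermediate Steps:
b(A, D) = A + D
a = -10 (a = 0 - 10 = -10)
h(d, g) = 2 - d
w(G, p) = 4*p (w(G, p) = 3*p + p = 4*p)
(w(a, -3) + h(-8, 12))**2 = (4*(-3) + (2 - 1*(-8)))**2 = (-12 + (2 + 8))**2 = (-12 + 10)**2 = (-2)**2 = 4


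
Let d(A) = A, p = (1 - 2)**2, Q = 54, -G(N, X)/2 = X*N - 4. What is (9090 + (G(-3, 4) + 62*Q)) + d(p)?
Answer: 12471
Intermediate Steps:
G(N, X) = 8 - 2*N*X (G(N, X) = -2*(X*N - 4) = -2*(N*X - 4) = -2*(-4 + N*X) = 8 - 2*N*X)
p = 1 (p = (-1)**2 = 1)
(9090 + (G(-3, 4) + 62*Q)) + d(p) = (9090 + ((8 - 2*(-3)*4) + 62*54)) + 1 = (9090 + ((8 + 24) + 3348)) + 1 = (9090 + (32 + 3348)) + 1 = (9090 + 3380) + 1 = 12470 + 1 = 12471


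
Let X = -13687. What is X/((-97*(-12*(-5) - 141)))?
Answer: -13687/7857 ≈ -1.7420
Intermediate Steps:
X/((-97*(-12*(-5) - 141))) = -13687*(-1/(97*(-12*(-5) - 141))) = -13687*(-1/(97*(60 - 141))) = -13687/((-97*(-81))) = -13687/7857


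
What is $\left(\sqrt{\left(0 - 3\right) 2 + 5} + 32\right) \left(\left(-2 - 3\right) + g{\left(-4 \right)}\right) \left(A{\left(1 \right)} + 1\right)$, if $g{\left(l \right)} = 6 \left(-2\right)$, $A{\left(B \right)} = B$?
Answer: $-1088 - 34 i \approx -1088.0 - 34.0 i$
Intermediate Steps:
$g{\left(l \right)} = -12$
$\left(\sqrt{\left(0 - 3\right) 2 + 5} + 32\right) \left(\left(-2 - 3\right) + g{\left(-4 \right)}\right) \left(A{\left(1 \right)} + 1\right) = \left(\sqrt{\left(0 - 3\right) 2 + 5} + 32\right) \left(\left(-2 - 3\right) - 12\right) \left(1 + 1\right) = \left(\sqrt{\left(-3\right) 2 + 5} + 32\right) \left(-5 - 12\right) 2 = \left(\sqrt{-6 + 5} + 32\right) \left(\left(-17\right) 2\right) = \left(\sqrt{-1} + 32\right) \left(-34\right) = \left(i + 32\right) \left(-34\right) = \left(32 + i\right) \left(-34\right) = -1088 - 34 i$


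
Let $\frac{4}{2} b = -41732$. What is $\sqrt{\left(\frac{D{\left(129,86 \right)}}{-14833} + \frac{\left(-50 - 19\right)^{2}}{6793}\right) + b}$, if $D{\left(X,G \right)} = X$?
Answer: $\frac{i \sqrt{211839049399309399522}}{100760569} \approx 144.45 i$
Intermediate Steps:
$b = -20866$ ($b = \frac{1}{2} \left(-41732\right) = -20866$)
$\sqrt{\left(\frac{D{\left(129,86 \right)}}{-14833} + \frac{\left(-50 - 19\right)^{2}}{6793}\right) + b} = \sqrt{\left(\frac{129}{-14833} + \frac{\left(-50 - 19\right)^{2}}{6793}\right) - 20866} = \sqrt{\left(129 \left(- \frac{1}{14833}\right) + \left(-69\right)^{2} \cdot \frac{1}{6793}\right) - 20866} = \sqrt{\left(- \frac{129}{14833} + 4761 \cdot \frac{1}{6793}\right) - 20866} = \sqrt{\left(- \frac{129}{14833} + \frac{4761}{6793}\right) - 20866} = \sqrt{\frac{69743616}{100760569} - 20866} = \sqrt{- \frac{2102400289138}{100760569}} = \frac{i \sqrt{211839049399309399522}}{100760569}$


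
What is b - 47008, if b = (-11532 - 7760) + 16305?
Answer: -49995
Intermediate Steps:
b = -2987 (b = -19292 + 16305 = -2987)
b - 47008 = -2987 - 47008 = -49995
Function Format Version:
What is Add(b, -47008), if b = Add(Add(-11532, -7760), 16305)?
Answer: -49995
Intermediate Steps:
b = -2987 (b = Add(-19292, 16305) = -2987)
Add(b, -47008) = Add(-2987, -47008) = -49995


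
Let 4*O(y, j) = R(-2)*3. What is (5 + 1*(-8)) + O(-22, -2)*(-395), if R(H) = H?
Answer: 1179/2 ≈ 589.50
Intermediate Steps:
O(y, j) = -3/2 (O(y, j) = (-2*3)/4 = (¼)*(-6) = -3/2)
(5 + 1*(-8)) + O(-22, -2)*(-395) = (5 + 1*(-8)) - 3/2*(-395) = (5 - 8) + 1185/2 = -3 + 1185/2 = 1179/2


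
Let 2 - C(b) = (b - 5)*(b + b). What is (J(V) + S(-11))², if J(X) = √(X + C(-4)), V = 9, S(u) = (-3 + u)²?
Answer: (196 + I*√61)² ≈ 38355.0 + 3061.6*I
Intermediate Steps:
C(b) = 2 - 2*b*(-5 + b) (C(b) = 2 - (b - 5)*(b + b) = 2 - (-5 + b)*2*b = 2 - 2*b*(-5 + b))
J(X) = √(-70 + X) (J(X) = √(X + (2 - 2*(-4)² + 10*(-4))) = √(X + (2 - 2*16 - 40)) = √(X + (2 - 32 - 40)) = √(X - 70) = √(-70 + X))
(J(V) + S(-11))² = (√(-70 + 9) + (-3 - 11)²)² = (√(-61) + (-14)²)² = (I*√61 + 196)² = (196 + I*√61)²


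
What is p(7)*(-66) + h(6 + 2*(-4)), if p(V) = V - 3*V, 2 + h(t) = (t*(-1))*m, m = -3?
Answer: 916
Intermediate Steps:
h(t) = -2 + 3*t (h(t) = -2 + (t*(-1))*(-3) = -2 - t*(-3) = -2 + 3*t)
p(V) = -2*V
p(7)*(-66) + h(6 + 2*(-4)) = -2*7*(-66) + (-2 + 3*(6 + 2*(-4))) = -14*(-66) + (-2 + 3*(6 - 8)) = 924 + (-2 + 3*(-2)) = 924 + (-2 - 6) = 924 - 8 = 916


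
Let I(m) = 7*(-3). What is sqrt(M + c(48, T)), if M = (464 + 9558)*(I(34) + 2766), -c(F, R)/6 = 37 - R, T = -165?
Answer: sqrt(27509178) ≈ 5244.9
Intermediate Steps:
I(m) = -21
c(F, R) = -222 + 6*R (c(F, R) = -6*(37 - R) = -222 + 6*R)
M = 27510390 (M = (464 + 9558)*(-21 + 2766) = 10022*2745 = 27510390)
sqrt(M + c(48, T)) = sqrt(27510390 + (-222 + 6*(-165))) = sqrt(27510390 + (-222 - 990)) = sqrt(27510390 - 1212) = sqrt(27509178)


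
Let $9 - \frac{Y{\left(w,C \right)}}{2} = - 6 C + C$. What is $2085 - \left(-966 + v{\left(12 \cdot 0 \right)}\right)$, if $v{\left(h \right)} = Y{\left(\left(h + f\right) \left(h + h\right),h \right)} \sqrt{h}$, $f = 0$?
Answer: $3051$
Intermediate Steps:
$Y{\left(w,C \right)} = 18 + 10 C$ ($Y{\left(w,C \right)} = 18 - 2 \left(- 6 C + C\right) = 18 - 2 \left(- 5 C\right) = 18 + 10 C$)
$v{\left(h \right)} = \sqrt{h} \left(18 + 10 h\right)$ ($v{\left(h \right)} = \left(18 + 10 h\right) \sqrt{h} = \sqrt{h} \left(18 + 10 h\right)$)
$2085 - \left(-966 + v{\left(12 \cdot 0 \right)}\right) = 2085 - \left(-966 + \sqrt{12 \cdot 0} \left(18 + 10 \cdot 12 \cdot 0\right)\right) = 2085 - \left(-966 + \sqrt{0} \left(18 + 10 \cdot 0\right)\right) = 2085 - \left(-966 + 0 \left(18 + 0\right)\right) = 2085 - \left(-966 + 0 \cdot 18\right) = 2085 - \left(-966 + 0\right) = 2085 - -966 = 2085 + 966 = 3051$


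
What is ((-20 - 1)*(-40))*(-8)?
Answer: -6720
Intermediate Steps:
((-20 - 1)*(-40))*(-8) = -21*(-40)*(-8) = 840*(-8) = -6720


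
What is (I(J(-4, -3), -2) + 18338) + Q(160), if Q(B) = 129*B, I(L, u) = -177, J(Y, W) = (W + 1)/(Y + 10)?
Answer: 38801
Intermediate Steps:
J(Y, W) = (1 + W)/(10 + Y)
(I(J(-4, -3), -2) + 18338) + Q(160) = (-177 + 18338) + 129*160 = 18161 + 20640 = 38801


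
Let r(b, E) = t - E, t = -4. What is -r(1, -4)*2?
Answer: 0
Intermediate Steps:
r(b, E) = -4 - E
-r(1, -4)*2 = -(-4 - 1*(-4))*2 = -(-4 + 4)*2 = -1*0*2 = 0*2 = 0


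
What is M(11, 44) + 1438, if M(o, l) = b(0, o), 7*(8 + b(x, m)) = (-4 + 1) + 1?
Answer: 10008/7 ≈ 1429.7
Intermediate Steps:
b(x, m) = -58/7 (b(x, m) = -8 + ((-4 + 1) + 1)/7 = -8 + (-3 + 1)/7 = -8 + (⅐)*(-2) = -8 - 2/7 = -58/7)
M(o, l) = -58/7
M(11, 44) + 1438 = -58/7 + 1438 = 10008/7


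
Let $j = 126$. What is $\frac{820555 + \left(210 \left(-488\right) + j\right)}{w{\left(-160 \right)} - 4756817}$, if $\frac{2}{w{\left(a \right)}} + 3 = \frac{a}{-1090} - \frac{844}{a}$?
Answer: $- \frac{7583484359}{50227221983} \approx -0.15098$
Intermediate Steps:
$w{\left(a \right)} = \frac{2}{-3 - \frac{844}{a} - \frac{a}{1090}}$ ($w{\left(a \right)} = \frac{2}{-3 + \left(\frac{a}{-1090} - \frac{844}{a}\right)} = \frac{2}{-3 + \left(a \left(- \frac{1}{1090}\right) - \frac{844}{a}\right)} = \frac{2}{-3 - \left(\frac{844}{a} + \frac{a}{1090}\right)} = \frac{2}{-3 - \frac{844}{a} - \frac{a}{1090}}$)
$\frac{820555 + \left(210 \left(-488\right) + j\right)}{w{\left(-160 \right)} - 4756817} = \frac{820555 + \left(210 \left(-488\right) + 126\right)}{\left(-2180\right) \left(-160\right) \frac{1}{919960 + \left(-160\right)^{2} + 3270 \left(-160\right)} - 4756817} = \frac{820555 + \left(-102480 + 126\right)}{\left(-2180\right) \left(-160\right) \frac{1}{919960 + 25600 - 523200} - 4756817} = \frac{820555 - 102354}{\left(-2180\right) \left(-160\right) \frac{1}{422360} - 4756817} = \frac{718201}{\left(-2180\right) \left(-160\right) \frac{1}{422360} - 4756817} = \frac{718201}{\frac{8720}{10559} - 4756817} = \frac{718201}{- \frac{50227221983}{10559}} = 718201 \left(- \frac{10559}{50227221983}\right) = - \frac{7583484359}{50227221983}$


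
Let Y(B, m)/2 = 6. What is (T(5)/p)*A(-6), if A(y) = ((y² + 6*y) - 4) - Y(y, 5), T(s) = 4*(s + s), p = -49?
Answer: 640/49 ≈ 13.061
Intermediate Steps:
Y(B, m) = 12 (Y(B, m) = 2*6 = 12)
T(s) = 8*s (T(s) = 4*(2*s) = 8*s)
A(y) = -16 + y² + 6*y (A(y) = ((y² + 6*y) - 4) - 1*12 = (-4 + y² + 6*y) - 12 = -16 + y² + 6*y)
(T(5)/p)*A(-6) = ((8*5)/(-49))*(-16 + (-6)² + 6*(-6)) = (40*(-1/49))*(-16 + 36 - 36) = -40/49*(-16) = 640/49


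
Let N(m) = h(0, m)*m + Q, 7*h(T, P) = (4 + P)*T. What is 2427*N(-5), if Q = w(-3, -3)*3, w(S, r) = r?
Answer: -21843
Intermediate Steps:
h(T, P) = T*(4 + P)/7 (h(T, P) = ((4 + P)*T)/7 = (T*(4 + P))/7 = T*(4 + P)/7)
Q = -9 (Q = -3*3 = -9)
N(m) = -9 (N(m) = ((⅐)*0*(4 + m))*m - 9 = 0*m - 9 = 0 - 9 = -9)
2427*N(-5) = 2427*(-9) = -21843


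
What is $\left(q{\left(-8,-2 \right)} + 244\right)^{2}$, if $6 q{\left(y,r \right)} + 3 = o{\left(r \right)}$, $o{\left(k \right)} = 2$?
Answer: $\frac{2140369}{36} \approx 59455.0$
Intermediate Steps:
$q{\left(y,r \right)} = - \frac{1}{6}$ ($q{\left(y,r \right)} = - \frac{1}{2} + \frac{1}{6} \cdot 2 = - \frac{1}{2} + \frac{1}{3} = - \frac{1}{6}$)
$\left(q{\left(-8,-2 \right)} + 244\right)^{2} = \left(- \frac{1}{6} + 244\right)^{2} = \left(\frac{1463}{6}\right)^{2} = \frac{2140369}{36}$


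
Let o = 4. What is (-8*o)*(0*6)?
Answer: 0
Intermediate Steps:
(-8*o)*(0*6) = (-8*4)*(0*6) = -32*0 = 0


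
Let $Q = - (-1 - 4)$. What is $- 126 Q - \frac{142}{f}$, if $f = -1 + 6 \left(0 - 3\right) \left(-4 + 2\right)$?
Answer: $- \frac{22192}{35} \approx -634.06$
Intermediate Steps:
$Q = 5$ ($Q = \left(-1\right) \left(-5\right) = 5$)
$f = 35$ ($f = -1 + 6 \left(\left(-3\right) \left(-2\right)\right) = -1 + 6 \cdot 6 = -1 + 36 = 35$)
$- 126 Q - \frac{142}{f} = \left(-126\right) 5 - \frac{142}{35} = -630 - \frac{142}{35} = - \frac{22192}{35}$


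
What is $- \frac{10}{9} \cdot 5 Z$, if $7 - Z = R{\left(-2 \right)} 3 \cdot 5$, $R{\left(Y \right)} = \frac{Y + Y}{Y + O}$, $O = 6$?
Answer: $- \frac{1100}{9} \approx -122.22$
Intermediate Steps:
$R{\left(Y \right)} = \frac{2 Y}{6 + Y}$ ($R{\left(Y \right)} = \frac{Y + Y}{Y + 6} = \frac{2 Y}{6 + Y}$)
$Z = 22$ ($Z = 7 - 2 \left(-2\right) \frac{1}{6 - 2} \cdot 3 \cdot 5 = 7 - 2 \left(-2\right) \frac{1}{4} \cdot 3 \cdot 5 = 7 - \left(-1\right) 3 \cdot 5 = 7 - \left(-3\right) 5 = 7 - -15 = 7 + 15 = 22$)
$- \frac{10}{9} \cdot 5 Z = - \frac{10}{9} \cdot 5 \cdot 22 = \left(-10\right) \frac{1}{9} \cdot 5 \cdot 22 = \left(- \frac{10}{9}\right) 5 \cdot 22 = \left(- \frac{50}{9}\right) 22 = - \frac{1100}{9}$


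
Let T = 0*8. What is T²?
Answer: 0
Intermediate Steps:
T = 0
T² = 0² = 0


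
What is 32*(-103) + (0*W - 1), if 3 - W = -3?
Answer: -3297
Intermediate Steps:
W = 6 (W = 3 - 1*(-3) = 3 + 3 = 6)
32*(-103) + (0*W - 1) = 32*(-103) + (0*6 - 1) = -3296 + (0 - 1) = -3296 - 1 = -3297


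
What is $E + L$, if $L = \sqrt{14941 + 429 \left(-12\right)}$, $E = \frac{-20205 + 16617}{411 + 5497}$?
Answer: $- \frac{897}{1477} + \sqrt{9793} \approx 98.352$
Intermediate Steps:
$E = - \frac{897}{1477}$ ($E = - \frac{3588}{5908} = \left(-3588\right) \frac{1}{5908} = - \frac{897}{1477} \approx -0.60731$)
$L = \sqrt{9793}$ ($L = \sqrt{14941 - 5148} = \sqrt{9793} \approx 98.96$)
$E + L = - \frac{897}{1477} + \sqrt{9793}$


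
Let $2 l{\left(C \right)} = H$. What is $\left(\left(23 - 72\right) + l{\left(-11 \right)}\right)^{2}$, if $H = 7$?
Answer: $\frac{8281}{4} \approx 2070.3$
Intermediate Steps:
$l{\left(C \right)} = \frac{7}{2}$ ($l{\left(C \right)} = \frac{1}{2} \cdot 7 = \frac{7}{2}$)
$\left(\left(23 - 72\right) + l{\left(-11 \right)}\right)^{2} = \left(\left(23 - 72\right) + \frac{7}{2}\right)^{2} = \left(-49 + \frac{7}{2}\right)^{2} = \left(- \frac{91}{2}\right)^{2} = \frac{8281}{4}$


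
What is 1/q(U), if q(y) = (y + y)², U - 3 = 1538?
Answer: 1/9498724 ≈ 1.0528e-7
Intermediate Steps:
U = 1541 (U = 3 + 1538 = 1541)
q(y) = 4*y² (q(y) = (2*y)² = 4*y²)
1/q(U) = 1/(4*1541²) = 1/(4*2374681) = 1/9498724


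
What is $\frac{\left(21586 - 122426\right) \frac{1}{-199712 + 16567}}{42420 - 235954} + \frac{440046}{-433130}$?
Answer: $- \frac{779868964305649}{767609974008295} \approx -1.016$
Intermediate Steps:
$\frac{\left(21586 - 122426\right) \frac{1}{-199712 + 16567}}{42420 - 235954} + \frac{440046}{-433130} = \frac{\left(-100840\right) \frac{1}{-183145}}{42420 - 235954} + 440046 \left(- \frac{1}{433130}\right) = \frac{\left(-100840\right) \left(- \frac{1}{183145}\right)}{-193534} - \frac{220023}{216565} = \frac{20168}{36629} \left(- \frac{1}{193534}\right) - \frac{220023}{216565} = - \frac{10084}{3544478443} - \frac{220023}{216565} = - \frac{779868964305649}{767609974008295}$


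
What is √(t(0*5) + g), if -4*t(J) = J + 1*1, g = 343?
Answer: √1371/2 ≈ 18.514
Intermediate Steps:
t(J) = -¼ - J/4 (t(J) = -(J + 1*1)/4 = -(J + 1)/4 = -(1 + J)/4 = -¼ - J/4)
√(t(0*5) + g) = √((-¼ - 0*5) + 343) = √((-¼ - ¼*0) + 343) = √((-¼ + 0) + 343) = √(-¼ + 343) = √(1371/4) = √1371/2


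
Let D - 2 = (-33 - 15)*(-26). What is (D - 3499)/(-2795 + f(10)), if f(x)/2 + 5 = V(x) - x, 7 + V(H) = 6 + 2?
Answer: 2249/2823 ≈ 0.79667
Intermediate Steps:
V(H) = 1 (V(H) = -7 + (6 + 2) = -7 + 8 = 1)
D = 1250 (D = 2 + (-33 - 15)*(-26) = 2 - 48*(-26) = 2 + 1248 = 1250)
f(x) = -8 - 2*x (f(x) = -10 + 2*(1 - x) = -10 + (2 - 2*x) = -8 - 2*x)
(D - 3499)/(-2795 + f(10)) = (1250 - 3499)/(-2795 + (-8 - 2*10)) = -2249/(-2795 + (-8 - 20)) = -2249/(-2795 - 28) = -2249/(-2823) = -2249*(-1/2823) = 2249/2823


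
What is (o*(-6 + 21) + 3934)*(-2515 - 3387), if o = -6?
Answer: -22687288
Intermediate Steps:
(o*(-6 + 21) + 3934)*(-2515 - 3387) = (-6*(-6 + 21) + 3934)*(-2515 - 3387) = (-6*15 + 3934)*(-5902) = (-90 + 3934)*(-5902) = 3844*(-5902) = -22687288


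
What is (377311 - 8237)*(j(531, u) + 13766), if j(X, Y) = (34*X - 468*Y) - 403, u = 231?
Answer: -28304654134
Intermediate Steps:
j(X, Y) = -403 - 468*Y + 34*X (j(X, Y) = (-468*Y + 34*X) - 403 = -403 - 468*Y + 34*X)
(377311 - 8237)*(j(531, u) + 13766) = (377311 - 8237)*((-403 - 468*231 + 34*531) + 13766) = 369074*((-403 - 108108 + 18054) + 13766) = 369074*(-90457 + 13766) = 369074*(-76691) = -28304654134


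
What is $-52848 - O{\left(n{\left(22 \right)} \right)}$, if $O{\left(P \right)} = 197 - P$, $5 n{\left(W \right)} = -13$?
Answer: $- \frac{265238}{5} \approx -53048.0$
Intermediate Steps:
$n{\left(W \right)} = - \frac{13}{5}$ ($n{\left(W \right)} = \frac{1}{5} \left(-13\right) = - \frac{13}{5}$)
$-52848 - O{\left(n{\left(22 \right)} \right)} = -52848 - \left(197 - - \frac{13}{5}\right) = -52848 - \left(197 + \frac{13}{5}\right) = -52848 - \frac{998}{5} = - \frac{265238}{5}$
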